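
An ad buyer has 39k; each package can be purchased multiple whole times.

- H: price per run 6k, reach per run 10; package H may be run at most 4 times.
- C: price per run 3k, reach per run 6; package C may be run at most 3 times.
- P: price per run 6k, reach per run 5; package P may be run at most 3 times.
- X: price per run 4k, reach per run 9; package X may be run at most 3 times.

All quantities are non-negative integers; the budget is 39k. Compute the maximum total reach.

This is a bounded integer knapsack.
4×H, 1×C, and 3×X: price 39 ≤ 39, reach 4·10 + 1·6 + 3·9 = 73.
3×H, 3×C, and 3×X: price 39 ≤ 39, reach 3·10 + 3·6 + 3·9 = 75.
Best is 75.

75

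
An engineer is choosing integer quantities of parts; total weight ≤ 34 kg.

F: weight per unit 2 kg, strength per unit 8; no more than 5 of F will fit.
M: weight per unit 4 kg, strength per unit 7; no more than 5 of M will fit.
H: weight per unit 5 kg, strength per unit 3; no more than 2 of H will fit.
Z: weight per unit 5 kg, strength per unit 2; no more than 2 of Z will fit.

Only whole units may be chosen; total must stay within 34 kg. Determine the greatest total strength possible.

75

Take 5×F and 5×M: weight 30 ≤ 34, strength 5·8 + 5·7 = 75.
F has the best ratio (8/2) and is taken to its limit of 5; remaining capacity is filled optimally with the others.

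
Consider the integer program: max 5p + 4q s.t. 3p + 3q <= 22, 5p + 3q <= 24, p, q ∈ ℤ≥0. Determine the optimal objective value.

29

Relaxing integrality, the LP optimum is 30.33 at (p,q) = (1, 6.33), which is not an integer point.
(p,q)=(1,6): 3·1+3·6=21≤22, 5·1+3·6=23≤24, objective 29.
(p,q)=(0,7): 3·0+3·7=21≤22, 5·0+3·7=21≤24, objective 28.
(p,q)=(1,5): 3·1+3·5=18≤22, 5·1+3·5=20≤24, objective 25.
Maximum is 29 at (p,q)=(1,6).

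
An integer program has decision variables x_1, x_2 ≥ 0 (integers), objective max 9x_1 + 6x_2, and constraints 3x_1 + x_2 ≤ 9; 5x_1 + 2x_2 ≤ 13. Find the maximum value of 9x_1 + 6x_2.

36

(x_1,x_2)=(0,6) is feasible, giving 36.
(x_1,x_2)=(0,5) is feasible, giving 30.
Maximum is 36 at (x_1,x_2)=(0,6).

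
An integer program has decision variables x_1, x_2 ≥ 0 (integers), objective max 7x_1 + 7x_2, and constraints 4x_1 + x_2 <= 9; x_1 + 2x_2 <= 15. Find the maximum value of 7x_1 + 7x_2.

(x_1,x_2)=(0,7): 4·0+1·7=7≤9, 1·0+2·7=14≤15, objective 49.
(x_1,x_2)=(0,6): 4·0+1·6=6≤9, 1·0+2·6=12≤15, objective 42.
The best lattice point is (0,7), giving 49.

49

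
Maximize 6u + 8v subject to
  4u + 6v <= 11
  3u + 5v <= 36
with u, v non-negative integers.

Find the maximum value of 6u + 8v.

14

The continuous relaxation peaks at (2.75, 0) with value 16.50; rounding to a feasible lattice point costs some objective.
(u,v)=(1,1): 4·1+6·1=10≤11, 3·1+5·1=8≤36, objective 14.
(u,v)=(2,0): 4·2+6·0=8≤11, 3·2+5·0=6≤36, objective 12.
(u,v)=(0,1): 4·0+6·1=6≤11, 3·0+5·1=5≤36, objective 8.
Maximum is 14 at (u,v)=(1,1).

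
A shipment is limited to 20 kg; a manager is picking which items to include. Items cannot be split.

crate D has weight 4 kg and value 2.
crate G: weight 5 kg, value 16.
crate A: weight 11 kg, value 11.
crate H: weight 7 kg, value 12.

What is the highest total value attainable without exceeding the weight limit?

Allowing fractional choices, the relaxed optimum would be about 36.0, but items are indivisible.
crate D + crate G + crate A: weight 4 + 5 + 11 = 20 ≤ 20, value 2 + 16 + 11 = 29.
crate D + crate G + crate H: weight 4 + 5 + 7 = 16 ≤ 20, value 2 + 16 + 12 = 30.
Best is crate D, crate G, and crate H with total value 30.

30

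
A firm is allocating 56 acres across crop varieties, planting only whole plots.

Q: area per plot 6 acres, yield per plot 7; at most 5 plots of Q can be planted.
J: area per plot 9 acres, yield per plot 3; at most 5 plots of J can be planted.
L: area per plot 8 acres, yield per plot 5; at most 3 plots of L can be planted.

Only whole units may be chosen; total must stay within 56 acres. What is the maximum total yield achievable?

Q has the best ratio (7/6); taking only Q gives at most 5×7 = 35 (stopped by the supply cap of 5).
Mixing does better — 5×Q and 3×L: area 54 ≤ 56, yield 5·7 + 3·5 = 50.

50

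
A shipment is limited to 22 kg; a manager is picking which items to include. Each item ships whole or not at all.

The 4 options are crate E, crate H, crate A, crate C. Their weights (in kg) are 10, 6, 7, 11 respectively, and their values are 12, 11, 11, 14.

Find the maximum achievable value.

26

Take crate E and crate C: weight 10 + 11 = 21 ≤ 22, value 12 + 14 = 26.
No other feasible combination does better.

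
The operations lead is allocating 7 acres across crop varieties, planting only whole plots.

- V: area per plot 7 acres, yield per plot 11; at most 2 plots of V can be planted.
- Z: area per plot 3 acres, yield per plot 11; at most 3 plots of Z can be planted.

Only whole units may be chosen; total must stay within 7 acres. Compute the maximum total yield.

This is a bounded integer knapsack.
Z has the best ratio (11/3); taking only Z gives at most 2×11 = 22 (stopped by the area limit).
Optimal: 2×Z: area 6 ≤ 7, yield 2·11 = 22.

22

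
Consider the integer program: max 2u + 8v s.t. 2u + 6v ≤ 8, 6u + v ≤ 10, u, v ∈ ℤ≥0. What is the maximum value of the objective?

Relaxing integrality, the LP optimum is 10.67 at (u,v) = (0, 1.33), which is not an integer point.
(u,v)=(1,1): 2·1+6·1=8≤8, 6·1+1·1=7≤10, objective 10.
(u,v)=(0,1): 2·0+6·1=6≤8, 6·0+1·1=1≤10, objective 8.
(u,v)=(1,0): 2·1+6·0=2≤8, 6·1+1·0=6≤10, objective 2.
No feasible integer point exceeds 10.

10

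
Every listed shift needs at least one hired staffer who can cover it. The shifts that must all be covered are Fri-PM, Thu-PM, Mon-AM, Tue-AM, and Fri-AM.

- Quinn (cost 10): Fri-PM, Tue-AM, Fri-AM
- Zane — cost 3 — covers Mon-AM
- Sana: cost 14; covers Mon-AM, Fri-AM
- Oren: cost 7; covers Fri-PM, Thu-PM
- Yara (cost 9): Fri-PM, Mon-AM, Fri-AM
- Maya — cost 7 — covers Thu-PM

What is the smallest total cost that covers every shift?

Choose Quinn, Zane, and Oren: together they cover Fri-PM, Thu-PM, Mon-AM, Tue-AM, Fri-AM — every shift.
Total cost: 10 + 3 + 7 = 20.

20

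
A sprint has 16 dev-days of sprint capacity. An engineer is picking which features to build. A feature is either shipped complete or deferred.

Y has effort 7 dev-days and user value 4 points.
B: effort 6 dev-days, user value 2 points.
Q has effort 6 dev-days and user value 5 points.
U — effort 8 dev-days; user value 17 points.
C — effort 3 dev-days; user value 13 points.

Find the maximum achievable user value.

30

Treat it as a binary knapsack problem.
U + C: effort 8 + 3 = 11 ≤ 16, user value 17 + 13 = 30.
Q + U: effort 6 + 8 = 14 ≤ 16, user value 5 + 17 = 22.
Y + Q + C: effort 7 + 6 + 3 = 16 ≤ 16, user value 4 + 5 + 13 = 22.
Best is U and C with total user value 30.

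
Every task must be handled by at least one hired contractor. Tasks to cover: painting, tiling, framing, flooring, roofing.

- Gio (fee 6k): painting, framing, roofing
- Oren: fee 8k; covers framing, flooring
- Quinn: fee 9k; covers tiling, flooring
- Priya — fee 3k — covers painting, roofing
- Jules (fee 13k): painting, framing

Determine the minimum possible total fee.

This is an integer covering problem.
The greedy cost-per-new-task heuristic would pick Priya, Oren, and Quinn for 20, but a cheaper cover exists.
Choose Gio and Quinn: together they cover painting, tiling, framing, flooring, roofing — every task.
Total fee: 6 + 9 = 15.
No cover costs less than 15.

15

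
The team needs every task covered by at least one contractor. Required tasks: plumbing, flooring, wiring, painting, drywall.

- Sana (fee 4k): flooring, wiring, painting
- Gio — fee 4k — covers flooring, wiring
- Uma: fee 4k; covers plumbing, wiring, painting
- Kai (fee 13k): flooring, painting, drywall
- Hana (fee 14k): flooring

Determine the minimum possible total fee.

17

The greedy cost-per-new-task heuristic would pick Sana, Uma, and Kai for 21, but a cheaper cover exists.
Choose Uma and Kai: together they cover plumbing, flooring, wiring, painting, drywall — every task.
Total fee: 4 + 13 = 17.
No cover costs less than 17.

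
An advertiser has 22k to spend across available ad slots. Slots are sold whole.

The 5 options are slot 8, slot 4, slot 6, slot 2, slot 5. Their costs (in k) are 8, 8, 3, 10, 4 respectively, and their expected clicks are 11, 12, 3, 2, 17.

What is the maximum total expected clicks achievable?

40

slot 8 + slot 4 + slot 5: cost 8 + 8 + 4 = 20 ≤ 22, expected clicks 11 + 12 + 17 = 40.
slot 4 + slot 6 + slot 5: cost 8 + 3 + 4 = 15 ≤ 22, expected clicks 12 + 3 + 17 = 32.
Best is slot 8, slot 4, and slot 5 with total expected clicks 40.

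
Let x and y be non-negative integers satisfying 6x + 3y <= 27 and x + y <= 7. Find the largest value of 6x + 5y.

37

(x,y)=(2,5): 6·2+3·5=27≤27, 1·2+1·5=7≤7, objective 37.
(x,y)=(1,6): 6·1+3·6=24≤27, 1·1+1·6=7≤7, objective 36.
(x,y)=(2,4): 6·2+3·4=24≤27, 1·2+1·4=6≤7, objective 32.
(x,y)=(1,5): 6·1+3·5=21≤27, 1·1+1·5=6≤7, objective 31.
No feasible integer point exceeds 37.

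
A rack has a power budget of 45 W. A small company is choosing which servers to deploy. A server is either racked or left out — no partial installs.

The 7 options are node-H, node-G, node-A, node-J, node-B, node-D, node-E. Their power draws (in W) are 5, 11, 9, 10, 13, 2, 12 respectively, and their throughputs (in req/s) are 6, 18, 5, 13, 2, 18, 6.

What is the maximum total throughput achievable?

This is a 0-1 knapsack instance.
Allowing fractional choices, the relaxed optimum would be about 64.0, but servers are indivisible.
node-H + node-G + node-J + node-D + node-E: power draw 5 + 11 + 10 + 2 + 12 = 40 ≤ 45, throughput 6 + 18 + 13 + 18 + 6 = 61.
node-H + node-G + node-A + node-J + node-D: power draw 5 + 11 + 9 + 10 + 2 = 37 ≤ 45, throughput 6 + 18 + 5 + 13 + 18 = 60.
node-G + node-A + node-J + node-D + node-E: power draw 11 + 9 + 10 + 2 + 12 = 44 ≤ 45, throughput 18 + 5 + 13 + 18 + 6 = 60.
Best is node-H, node-G, node-J, node-D, and node-E with total throughput 61.

61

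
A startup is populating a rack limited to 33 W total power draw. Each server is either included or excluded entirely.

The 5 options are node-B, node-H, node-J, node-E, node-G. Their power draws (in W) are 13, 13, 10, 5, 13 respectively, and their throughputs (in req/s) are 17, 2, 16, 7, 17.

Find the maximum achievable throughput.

Allowing fractional choices, the relaxed optimum would be about 46.5, but servers are indivisible.
node-B + node-E + node-G: power draw 13 + 5 + 13 = 31 ≤ 33, throughput 17 + 7 + 17 = 41.
node-B + node-J + node-E: power draw 13 + 10 + 5 = 28 ≤ 33, throughput 17 + 16 + 7 = 40.
Best is node-B, node-E, and node-G with total throughput 41.

41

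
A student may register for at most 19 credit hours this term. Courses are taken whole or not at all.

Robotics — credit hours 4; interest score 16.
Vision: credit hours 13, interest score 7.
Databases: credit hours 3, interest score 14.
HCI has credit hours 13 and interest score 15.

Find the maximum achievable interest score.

31

Treat it as a binary knapsack problem.
Allowing fractional choices, the relaxed optimum would be about 43.8, but courses are indivisible.
Databases + HCI: credit hours 3 + 13 = 16 ≤ 19, interest score 14 + 15 = 29.
Robotics + Databases: credit hours 4 + 3 = 7 ≤ 19, interest score 16 + 14 = 30.
Robotics + HCI: credit hours 4 + 13 = 17 ≤ 19, interest score 16 + 15 = 31.
Best is Robotics and HCI with total interest score 31.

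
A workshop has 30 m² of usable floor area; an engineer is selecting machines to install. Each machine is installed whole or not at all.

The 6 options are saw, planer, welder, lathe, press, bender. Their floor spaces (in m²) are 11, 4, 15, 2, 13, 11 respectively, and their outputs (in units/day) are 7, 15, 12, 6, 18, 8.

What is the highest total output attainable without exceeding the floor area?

This is an integer program with binary decision variables.
planer + press + bender: floor space 4 + 13 + 11 = 28 ≤ 30, output 15 + 18 + 8 = 41.
saw + planer + lathe + press: floor space 11 + 4 + 2 + 13 = 30 ≤ 30, output 7 + 15 + 6 + 18 = 46.
planer + lathe + press + bender: floor space 4 + 2 + 13 + 11 = 30 ≤ 30, output 15 + 6 + 18 + 8 = 47.
Best is planer, lathe, press, and bender with total output 47.

47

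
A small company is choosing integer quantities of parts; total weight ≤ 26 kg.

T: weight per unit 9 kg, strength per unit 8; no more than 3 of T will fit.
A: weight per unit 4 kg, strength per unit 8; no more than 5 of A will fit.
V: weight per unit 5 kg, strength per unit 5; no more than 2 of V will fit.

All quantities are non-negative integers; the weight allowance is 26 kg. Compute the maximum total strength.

45

A has the best ratio (8/4); taking only A gives at most 5×8 = 40 (stopped by the supply cap of 5).
Mixing does better — 5×A and 1×V: weight 25 ≤ 26, strength 5·8 + 1·5 = 45.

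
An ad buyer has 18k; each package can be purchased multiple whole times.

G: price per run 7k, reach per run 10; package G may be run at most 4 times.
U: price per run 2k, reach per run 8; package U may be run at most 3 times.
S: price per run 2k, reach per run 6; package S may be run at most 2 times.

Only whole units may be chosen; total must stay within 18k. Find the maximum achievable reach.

This is a bounded integer knapsack.
U has the best ratio (8/2); taking only U gives at most 3×8 = 24 (stopped by the supply cap of 3).
Mixing does better — 1×G, 3×U, and 2×S: price 17 ≤ 18, reach 1·10 + 3·8 + 2·6 = 46.

46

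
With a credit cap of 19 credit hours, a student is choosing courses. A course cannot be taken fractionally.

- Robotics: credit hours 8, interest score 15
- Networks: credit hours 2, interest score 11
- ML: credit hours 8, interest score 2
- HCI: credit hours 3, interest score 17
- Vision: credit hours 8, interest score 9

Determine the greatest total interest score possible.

43

Robotics + Networks + HCI: credit hours 8 + 2 + 3 = 13 ≤ 19, interest score 15 + 11 + 17 = 43.
Robotics + HCI + Vision: credit hours 8 + 3 + 8 = 19 ≤ 19, interest score 15 + 17 + 9 = 41.
Best is Robotics, Networks, and HCI with total interest score 43.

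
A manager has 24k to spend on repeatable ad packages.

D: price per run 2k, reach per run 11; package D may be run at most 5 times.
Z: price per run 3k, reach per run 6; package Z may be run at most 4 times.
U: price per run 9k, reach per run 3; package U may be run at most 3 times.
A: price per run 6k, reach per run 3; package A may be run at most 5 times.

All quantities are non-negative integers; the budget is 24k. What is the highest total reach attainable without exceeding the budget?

79

This is a bounded integer knapsack.
Take 5×D and 4×Z: price 22 ≤ 24, reach 5·11 + 4·6 = 79.
D has the best ratio (11/2) and is taken to its limit of 5; remaining capacity is filled optimally with the others.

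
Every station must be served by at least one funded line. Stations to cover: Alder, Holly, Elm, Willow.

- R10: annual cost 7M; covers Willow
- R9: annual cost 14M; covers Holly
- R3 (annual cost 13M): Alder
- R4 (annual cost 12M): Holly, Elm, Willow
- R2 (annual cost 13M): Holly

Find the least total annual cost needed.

25

This is an integer covering problem.
Choose R3 and R4: together they cover Alder, Holly, Elm, Willow — every station.
Total annual cost: 13 + 12 = 25.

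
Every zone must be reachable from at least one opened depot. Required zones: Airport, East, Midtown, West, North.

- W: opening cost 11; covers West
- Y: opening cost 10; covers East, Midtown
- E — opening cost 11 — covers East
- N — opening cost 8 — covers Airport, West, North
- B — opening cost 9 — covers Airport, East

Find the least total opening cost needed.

Choose Y and N: together they cover Airport, East, Midtown, West, North — every zone.
Total opening cost: 10 + 8 = 18.

18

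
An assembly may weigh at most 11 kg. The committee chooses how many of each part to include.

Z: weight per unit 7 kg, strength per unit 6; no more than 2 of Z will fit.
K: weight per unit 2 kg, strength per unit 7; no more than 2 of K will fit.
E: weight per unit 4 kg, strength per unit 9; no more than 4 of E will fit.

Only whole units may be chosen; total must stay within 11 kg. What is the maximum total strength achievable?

This is a bounded integer knapsack.
K has the best ratio (7/2); taking only K gives at most 2×7 = 14 (stopped by the supply cap of 2).
Mixing does better — 1×K and 2×E: weight 10 ≤ 11, strength 1·7 + 2·9 = 25.

25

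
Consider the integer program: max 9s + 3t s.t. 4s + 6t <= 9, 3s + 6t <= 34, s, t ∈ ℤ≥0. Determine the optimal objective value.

The continuous relaxation peaks at (2.25, 0) with value 20.25; rounding to a feasible lattice point costs some objective.
(s,t)=(2,0): 4·2+6·0=8≤9, 3·2+6·0=6≤34, objective 18.
(s,t)=(1,0): 4·1+6·0=4≤9, 3·1+6·0=3≤34, objective 9.
Maximum is 18 at (s,t)=(2,0).

18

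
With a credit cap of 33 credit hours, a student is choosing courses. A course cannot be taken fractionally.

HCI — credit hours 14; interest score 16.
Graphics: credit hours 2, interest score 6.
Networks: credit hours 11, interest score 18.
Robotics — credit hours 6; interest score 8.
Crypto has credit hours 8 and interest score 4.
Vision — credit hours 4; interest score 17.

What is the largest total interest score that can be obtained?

Allowing fractional choices, the relaxed optimum would be about 60.4, but courses are indivisible.
HCI + Networks + Vision: credit hours 14 + 11 + 4 = 29 ≤ 33, interest score 16 + 18 + 17 = 51.
HCI + Graphics + Networks + Vision: credit hours 14 + 2 + 11 + 4 = 31 ≤ 33, interest score 16 + 6 + 18 + 17 = 57.
Graphics + Networks + Robotics + Crypto + Vision: credit hours 2 + 11 + 6 + 8 + 4 = 31 ≤ 33, interest score 6 + 18 + 8 + 4 + 17 = 53.
Best is HCI, Graphics, Networks, and Vision with total interest score 57.

57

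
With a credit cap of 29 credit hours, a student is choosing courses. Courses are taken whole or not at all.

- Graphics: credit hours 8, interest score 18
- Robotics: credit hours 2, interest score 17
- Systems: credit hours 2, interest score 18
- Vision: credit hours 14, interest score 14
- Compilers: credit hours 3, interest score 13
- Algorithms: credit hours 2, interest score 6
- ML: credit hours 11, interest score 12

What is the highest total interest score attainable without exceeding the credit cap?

84

Allowing fractional choices, the relaxed optimum would be about 85.0, but courses are indivisible.
Graphics + Robotics + Systems + Vision + Compilers: credit hours 8 + 2 + 2 + 14 + 3 = 29 ≤ 29, interest score 18 + 17 + 18 + 14 + 13 = 80.
Graphics + Robotics + Systems + Compilers + Algorithms + ML: credit hours 8 + 2 + 2 + 3 + 2 + 11 = 28 ≤ 29, interest score 18 + 17 + 18 + 13 + 6 + 12 = 84.
Best is Graphics, Robotics, Systems, Compilers, Algorithms, and ML with total interest score 84.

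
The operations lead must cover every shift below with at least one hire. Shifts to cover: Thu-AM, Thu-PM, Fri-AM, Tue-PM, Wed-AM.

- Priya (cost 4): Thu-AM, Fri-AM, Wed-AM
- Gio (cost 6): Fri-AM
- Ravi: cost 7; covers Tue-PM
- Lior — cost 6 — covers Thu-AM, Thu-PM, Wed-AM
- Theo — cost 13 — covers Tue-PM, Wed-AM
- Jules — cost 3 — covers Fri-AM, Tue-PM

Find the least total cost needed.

9

This is a weighted set-cover instance.
The greedy cost-per-new-shift heuristic would pick Priya, Jules, and Lior for 13, but a cheaper cover exists.
Choose Lior and Jules: together they cover Thu-AM, Thu-PM, Fri-AM, Tue-PM, Wed-AM — every shift.
Total cost: 6 + 3 = 9.
No cover costs less than 9.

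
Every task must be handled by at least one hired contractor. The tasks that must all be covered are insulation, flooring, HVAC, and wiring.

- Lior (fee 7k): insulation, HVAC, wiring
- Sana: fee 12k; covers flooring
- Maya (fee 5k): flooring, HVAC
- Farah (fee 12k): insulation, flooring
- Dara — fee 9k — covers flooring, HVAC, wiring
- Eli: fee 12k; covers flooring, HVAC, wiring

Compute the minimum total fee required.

Choose Lior and Maya: together they cover insulation, flooring, HVAC, wiring — every task.
Total fee: 7 + 5 = 12.
No cover costs less than 12.

12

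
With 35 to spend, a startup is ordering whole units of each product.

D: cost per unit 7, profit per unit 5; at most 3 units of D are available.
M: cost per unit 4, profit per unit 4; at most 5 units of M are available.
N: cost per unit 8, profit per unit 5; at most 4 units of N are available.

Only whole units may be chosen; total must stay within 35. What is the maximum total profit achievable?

M has the best ratio (4/4); taking only M gives at most 5×4 = 20 (stopped by the supply cap of 5).
Mixing does better — 1×D, 5×M, and 1×N: cost 35 ≤ 35, profit 1·5 + 5·4 + 1·5 = 30.

30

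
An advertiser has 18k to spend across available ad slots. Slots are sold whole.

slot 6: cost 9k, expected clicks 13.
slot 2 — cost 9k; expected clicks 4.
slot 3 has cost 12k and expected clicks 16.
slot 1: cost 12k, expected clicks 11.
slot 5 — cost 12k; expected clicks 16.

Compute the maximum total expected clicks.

slot 3: cost 12 ≤ 18, expected clicks 16.
slot 5: cost 12 ≤ 18, expected clicks 16.
slot 6 + slot 2: cost 9 + 9 = 18 ≤ 18, expected clicks 13 + 4 = 17.
Best is slot 6 and slot 2 with total expected clicks 17.

17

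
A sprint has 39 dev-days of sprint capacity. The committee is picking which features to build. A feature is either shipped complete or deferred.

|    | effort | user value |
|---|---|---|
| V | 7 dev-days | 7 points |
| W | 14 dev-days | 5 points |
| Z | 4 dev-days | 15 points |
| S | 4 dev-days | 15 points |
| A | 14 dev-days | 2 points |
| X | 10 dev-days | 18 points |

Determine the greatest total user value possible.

V + Z + S + A + X: effort 7 + 4 + 4 + 14 + 10 = 39 ≤ 39, user value 7 + 15 + 15 + 2 + 18 = 57.
V + W + Z + S + X: effort 7 + 14 + 4 + 4 + 10 = 39 ≤ 39, user value 7 + 5 + 15 + 15 + 18 = 60.
Best is V, W, Z, S, and X with total user value 60.

60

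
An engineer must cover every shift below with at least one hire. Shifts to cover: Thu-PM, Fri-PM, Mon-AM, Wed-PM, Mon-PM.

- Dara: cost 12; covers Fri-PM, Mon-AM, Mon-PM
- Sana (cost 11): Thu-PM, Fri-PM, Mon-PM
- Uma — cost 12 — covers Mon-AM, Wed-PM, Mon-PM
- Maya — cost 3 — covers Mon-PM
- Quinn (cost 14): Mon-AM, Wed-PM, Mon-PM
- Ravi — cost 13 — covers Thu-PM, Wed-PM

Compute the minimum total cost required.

Choose Sana and Uma: together they cover Thu-PM, Fri-PM, Mon-AM, Wed-PM, Mon-PM — every shift.
Total cost: 11 + 12 = 23.

23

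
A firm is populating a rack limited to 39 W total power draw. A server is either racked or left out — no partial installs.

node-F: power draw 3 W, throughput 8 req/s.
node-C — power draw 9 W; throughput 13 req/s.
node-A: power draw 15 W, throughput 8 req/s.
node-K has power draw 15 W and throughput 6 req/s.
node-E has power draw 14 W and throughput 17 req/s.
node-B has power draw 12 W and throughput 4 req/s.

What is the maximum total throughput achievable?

node-F + node-C + node-E: power draw 3 + 9 + 14 = 26 ≤ 39, throughput 8 + 13 + 17 = 38.
node-C + node-A + node-E: power draw 9 + 15 + 14 = 38 ≤ 39, throughput 13 + 8 + 17 = 38.
node-F + node-C + node-E + node-B: power draw 3 + 9 + 14 + 12 = 38 ≤ 39, throughput 8 + 13 + 17 + 4 = 42.
Best is node-F, node-C, node-E, and node-B with total throughput 42.

42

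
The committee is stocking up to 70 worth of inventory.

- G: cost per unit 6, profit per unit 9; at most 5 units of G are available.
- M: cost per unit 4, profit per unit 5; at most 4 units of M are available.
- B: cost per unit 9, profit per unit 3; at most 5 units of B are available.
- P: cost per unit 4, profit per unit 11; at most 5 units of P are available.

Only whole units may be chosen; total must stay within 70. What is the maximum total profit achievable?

5×G, 3×M, and 5×P: cost 62 ≤ 70, profit 5·9 + 3·5 + 5·11 = 115.
5×G, 4×M, and 5×P: cost 66 ≤ 70, profit 5·9 + 4·5 + 5·11 = 120.
Best is 120.

120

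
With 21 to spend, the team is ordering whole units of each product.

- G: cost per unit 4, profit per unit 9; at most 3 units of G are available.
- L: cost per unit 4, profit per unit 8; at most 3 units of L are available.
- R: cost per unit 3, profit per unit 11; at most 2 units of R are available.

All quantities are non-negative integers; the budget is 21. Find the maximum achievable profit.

3×G and 2×R: cost 18 ≤ 21, profit 3·9 + 2·11 = 49.
2×G, 1×L, and 2×R: cost 18 ≤ 21, profit 2·9 + 1·8 + 2·11 = 48.
Best is 49.

49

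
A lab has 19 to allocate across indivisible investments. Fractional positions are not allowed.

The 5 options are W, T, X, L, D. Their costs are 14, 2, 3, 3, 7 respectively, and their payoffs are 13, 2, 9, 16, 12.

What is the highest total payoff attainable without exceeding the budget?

39

Take T, X, L, and D: cost 2 + 3 + 3 + 7 = 15 ≤ 19, payoff 2 + 9 + 16 + 12 = 39.
No other feasible combination does better.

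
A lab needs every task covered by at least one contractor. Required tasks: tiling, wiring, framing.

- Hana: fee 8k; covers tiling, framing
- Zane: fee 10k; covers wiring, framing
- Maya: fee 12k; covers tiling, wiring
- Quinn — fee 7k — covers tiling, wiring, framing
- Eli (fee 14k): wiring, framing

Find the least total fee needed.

Quinn alone covers tiling, wiring, framing — every task.
Total fee: 7.
No cover costs less than 7.

7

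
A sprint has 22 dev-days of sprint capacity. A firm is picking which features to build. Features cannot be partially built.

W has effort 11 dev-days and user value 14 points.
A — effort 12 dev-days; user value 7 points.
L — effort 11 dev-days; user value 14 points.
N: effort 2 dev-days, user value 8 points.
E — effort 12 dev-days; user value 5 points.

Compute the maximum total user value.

This is an integer program with binary decision variables.
Allowing fractional choices, the relaxed optimum would be about 33.5, but features are indivisible.
W + L: effort 11 + 11 = 22 ≤ 22, user value 14 + 14 = 28.
W + N: effort 11 + 2 = 13 ≤ 22, user value 14 + 8 = 22.
Best is W and L with total user value 28.

28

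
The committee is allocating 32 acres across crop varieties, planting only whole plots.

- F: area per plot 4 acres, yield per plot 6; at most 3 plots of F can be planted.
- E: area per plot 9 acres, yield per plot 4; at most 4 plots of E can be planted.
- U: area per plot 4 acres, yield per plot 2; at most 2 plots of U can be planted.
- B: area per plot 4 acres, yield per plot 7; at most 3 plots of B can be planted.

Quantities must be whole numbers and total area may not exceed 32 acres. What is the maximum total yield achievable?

43

This is a bounded integer knapsack.
B has the best ratio (7/4); taking only B gives at most 3×7 = 21 (stopped by the supply cap of 3).
Mixing does better — 3×F, 2×U, and 3×B: area 32 ≤ 32, yield 3·6 + 2·2 + 3·7 = 43.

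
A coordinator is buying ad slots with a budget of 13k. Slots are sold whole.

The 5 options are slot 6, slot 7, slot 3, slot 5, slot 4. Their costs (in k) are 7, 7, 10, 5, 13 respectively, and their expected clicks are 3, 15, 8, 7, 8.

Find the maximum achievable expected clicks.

22

Treat it as a binary knapsack problem.
Allowing fractional choices, the relaxed optimum would be about 22.8, but ad slots are indivisible.
slot 7 + slot 5: cost 7 + 5 = 12 ≤ 13, expected clicks 15 + 7 = 22.
slot 6 + slot 5: cost 7 + 5 = 12 ≤ 13, expected clicks 3 + 7 = 10.
slot 7: cost 7 ≤ 13, expected clicks 15.
Best is slot 7 and slot 5 with total expected clicks 22.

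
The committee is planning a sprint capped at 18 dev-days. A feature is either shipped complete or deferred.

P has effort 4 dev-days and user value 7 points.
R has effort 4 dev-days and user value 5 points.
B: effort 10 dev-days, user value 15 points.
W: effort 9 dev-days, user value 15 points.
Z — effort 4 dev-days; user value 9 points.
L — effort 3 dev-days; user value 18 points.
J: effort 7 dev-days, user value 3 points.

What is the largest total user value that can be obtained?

This is an integer program with binary decision variables.
P + W + L: effort 4 + 9 + 3 = 16 ≤ 18, user value 7 + 15 + 18 = 40.
B + Z + L: effort 10 + 4 + 3 = 17 ≤ 18, user value 15 + 9 + 18 = 42.
W + Z + L: effort 9 + 4 + 3 = 16 ≤ 18, user value 15 + 9 + 18 = 42.
The maximum user value is 42; one optimal choice is W, Z, and L.

42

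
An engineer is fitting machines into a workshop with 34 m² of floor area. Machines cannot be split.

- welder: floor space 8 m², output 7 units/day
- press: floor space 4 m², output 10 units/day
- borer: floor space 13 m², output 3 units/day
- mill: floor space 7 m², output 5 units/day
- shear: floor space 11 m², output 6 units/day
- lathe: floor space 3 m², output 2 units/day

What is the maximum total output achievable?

Allowing fractional choices, the relaxed optimum would be about 30.2, but machines are indivisible.
welder + press + mill + shear + lathe: floor space 8 + 4 + 7 + 11 + 3 = 33 ≤ 34, output 7 + 10 + 5 + 6 + 2 = 30.
welder + press + mill + shear: floor space 8 + 4 + 7 + 11 = 30 ≤ 34, output 7 + 10 + 5 + 6 = 28.
Best is welder, press, mill, shear, and lathe with total output 30.

30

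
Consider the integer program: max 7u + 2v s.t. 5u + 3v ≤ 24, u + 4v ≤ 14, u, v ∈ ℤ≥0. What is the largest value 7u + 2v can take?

(u,v)=(4,1): 5·4+3·1=23≤24, 1·4+4·1=8≤14, objective 30.
(u,v)=(4,0): 5·4+3·0=20≤24, 1·4+4·0=4≤14, objective 28.
No feasible integer point exceeds 30.

30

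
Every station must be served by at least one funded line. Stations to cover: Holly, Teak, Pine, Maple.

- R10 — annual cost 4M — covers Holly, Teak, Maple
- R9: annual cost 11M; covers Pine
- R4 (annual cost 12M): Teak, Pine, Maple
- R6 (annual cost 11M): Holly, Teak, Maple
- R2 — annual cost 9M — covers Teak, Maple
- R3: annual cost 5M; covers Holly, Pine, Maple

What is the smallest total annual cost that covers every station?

This is an integer covering problem.
Choose R10 and R3: together they cover Holly, Teak, Pine, Maple — every station.
Total annual cost: 4 + 5 = 9.

9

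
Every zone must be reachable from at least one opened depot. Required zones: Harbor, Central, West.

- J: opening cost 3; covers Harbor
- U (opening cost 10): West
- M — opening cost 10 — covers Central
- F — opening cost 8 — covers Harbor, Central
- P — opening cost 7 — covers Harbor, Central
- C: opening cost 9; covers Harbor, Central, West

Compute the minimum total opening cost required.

This is a weighted set-cover instance.
The greedy cost-per-new-zone heuristic would pick J and C for 12, but a cheaper cover exists.
C alone covers Harbor, Central, West — every zone.
Total opening cost: 9.
No cover costs less than 9.

9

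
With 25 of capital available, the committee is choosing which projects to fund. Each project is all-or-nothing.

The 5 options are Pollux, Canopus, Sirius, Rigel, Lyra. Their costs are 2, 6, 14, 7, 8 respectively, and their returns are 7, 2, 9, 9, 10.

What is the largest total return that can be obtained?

28

Allowing fractional choices, the relaxed optimum would be about 31.1, but projects are indivisible.
Pollux + Rigel + Lyra: cost 2 + 7 + 8 = 17 ≤ 25, return 7 + 9 + 10 = 26.
Pollux + Canopus + Rigel + Lyra: cost 2 + 6 + 7 + 8 = 23 ≤ 25, return 7 + 2 + 9 + 10 = 28.
Best is Pollux, Canopus, Rigel, and Lyra with total return 28.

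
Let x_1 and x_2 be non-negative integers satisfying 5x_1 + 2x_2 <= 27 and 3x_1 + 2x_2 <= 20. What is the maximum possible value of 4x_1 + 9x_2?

90

(x_1,x_2)=(0,10): 5·0+2·10=20≤27, 3·0+2·10=20≤20, objective 90.
(x_1,x_2)=(0,9): 5·0+2·9=18≤27, 3·0+2·9=18≤20, objective 81.
The best lattice point is (0,10), giving 90.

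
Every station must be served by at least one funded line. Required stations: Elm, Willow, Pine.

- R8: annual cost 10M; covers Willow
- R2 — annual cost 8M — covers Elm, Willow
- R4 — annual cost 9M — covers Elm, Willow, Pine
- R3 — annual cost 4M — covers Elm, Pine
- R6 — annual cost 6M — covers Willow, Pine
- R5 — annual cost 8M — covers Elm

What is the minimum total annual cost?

9

The greedy cost-per-new-station heuristic would pick R3 and R6 for 10, but a cheaper cover exists.
R4 alone covers Elm, Willow, Pine — every station.
Total annual cost: 9.
No cover costs less than 9.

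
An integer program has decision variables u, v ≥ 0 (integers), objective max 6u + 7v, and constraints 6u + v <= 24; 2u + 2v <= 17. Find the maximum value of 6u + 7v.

56

(u,v)=(0,8) is feasible, giving 56.
(u,v)=(1,7) is feasible, giving 55.
(u,v)=(0,7) is feasible, giving 49.
Maximum is 56 at (u,v)=(0,8).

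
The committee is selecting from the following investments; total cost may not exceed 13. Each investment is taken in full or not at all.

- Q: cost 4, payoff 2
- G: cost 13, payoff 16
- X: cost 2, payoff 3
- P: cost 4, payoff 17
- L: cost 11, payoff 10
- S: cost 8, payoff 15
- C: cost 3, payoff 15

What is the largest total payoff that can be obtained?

37

Allowing fractional choices, the relaxed optimum would be about 43.2, but investments are indivisible.
Q + P + C: cost 4 + 4 + 3 = 11 ≤ 13, payoff 2 + 17 + 15 = 34.
X + P + C: cost 2 + 4 + 3 = 9 ≤ 13, payoff 3 + 17 + 15 = 35.
Q + X + P + C: cost 4 + 2 + 4 + 3 = 13 ≤ 13, payoff 2 + 3 + 17 + 15 = 37.
Best is Q, X, P, and C with total payoff 37.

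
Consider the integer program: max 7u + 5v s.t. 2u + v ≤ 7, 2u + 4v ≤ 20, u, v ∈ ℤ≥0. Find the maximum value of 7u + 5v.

(u,v)=(2,3) is feasible, giving 29.
(u,v)=(1,4) is feasible, giving 27.
(u,v)=(0,5) is feasible, giving 25.
(u,v)=(2,2) is feasible, giving 24.
No feasible integer point exceeds 29.

29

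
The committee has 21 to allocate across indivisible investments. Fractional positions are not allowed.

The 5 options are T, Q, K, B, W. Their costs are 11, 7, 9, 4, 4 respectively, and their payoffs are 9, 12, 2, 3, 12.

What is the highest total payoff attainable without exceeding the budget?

27

Take Q, B, and W: cost 7 + 4 + 4 = 15 ≤ 21, payoff 12 + 3 + 12 = 27.
No other feasible combination does better.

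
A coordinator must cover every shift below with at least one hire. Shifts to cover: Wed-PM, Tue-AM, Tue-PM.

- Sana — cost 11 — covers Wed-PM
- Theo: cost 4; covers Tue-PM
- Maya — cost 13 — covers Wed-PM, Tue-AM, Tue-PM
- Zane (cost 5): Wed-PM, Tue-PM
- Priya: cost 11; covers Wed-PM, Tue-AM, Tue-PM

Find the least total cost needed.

This is an integer covering problem.
The greedy cost-per-new-shift heuristic would pick Zane and Priya for 16, but a cheaper cover exists.
Priya alone covers Wed-PM, Tue-AM, Tue-PM — every shift.
Total cost: 11.
No cover costs less than 11.

11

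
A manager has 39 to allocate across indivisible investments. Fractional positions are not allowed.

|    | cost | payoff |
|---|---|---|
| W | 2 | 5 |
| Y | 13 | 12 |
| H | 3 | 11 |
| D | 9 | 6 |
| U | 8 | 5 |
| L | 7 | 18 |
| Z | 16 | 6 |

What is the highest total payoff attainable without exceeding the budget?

52

W + Y + H + U + L: cost 2 + 13 + 3 + 8 + 7 = 33 ≤ 39, payoff 5 + 12 + 11 + 5 + 18 = 51.
W + Y + H + D + L: cost 2 + 13 + 3 + 9 + 7 = 34 ≤ 39, payoff 5 + 12 + 11 + 6 + 18 = 52.
Best is W, Y, H, D, and L with total payoff 52.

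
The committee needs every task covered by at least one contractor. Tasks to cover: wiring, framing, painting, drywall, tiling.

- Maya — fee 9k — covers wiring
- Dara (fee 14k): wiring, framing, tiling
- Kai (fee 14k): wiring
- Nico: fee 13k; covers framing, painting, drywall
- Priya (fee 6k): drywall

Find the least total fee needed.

Choose Dara and Nico: together they cover wiring, framing, painting, drywall, tiling — every task.
Total fee: 14 + 13 = 27.

27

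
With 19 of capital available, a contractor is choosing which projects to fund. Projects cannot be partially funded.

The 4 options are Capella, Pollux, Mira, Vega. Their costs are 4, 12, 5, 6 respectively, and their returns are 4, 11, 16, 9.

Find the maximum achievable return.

Capella + Mira + Vega: cost 4 + 5 + 6 = 15 ≤ 19, return 4 + 16 + 9 = 29.
Mira + Vega: cost 5 + 6 = 11 ≤ 19, return 16 + 9 = 25.
Pollux + Mira: cost 12 + 5 = 17 ≤ 19, return 11 + 16 = 27.
Best is Capella, Mira, and Vega with total return 29.

29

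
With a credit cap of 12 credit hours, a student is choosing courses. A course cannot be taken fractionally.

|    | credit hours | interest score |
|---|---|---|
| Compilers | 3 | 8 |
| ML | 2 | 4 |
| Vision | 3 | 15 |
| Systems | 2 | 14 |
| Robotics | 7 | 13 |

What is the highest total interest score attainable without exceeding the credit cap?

42

Vision + Systems + Robotics: credit hours 3 + 2 + 7 = 12 ≤ 12, interest score 15 + 14 + 13 = 42.
Compilers + ML + Vision + Systems: credit hours 3 + 2 + 3 + 2 = 10 ≤ 12, interest score 8 + 4 + 15 + 14 = 41.
Best is Vision, Systems, and Robotics with total interest score 42.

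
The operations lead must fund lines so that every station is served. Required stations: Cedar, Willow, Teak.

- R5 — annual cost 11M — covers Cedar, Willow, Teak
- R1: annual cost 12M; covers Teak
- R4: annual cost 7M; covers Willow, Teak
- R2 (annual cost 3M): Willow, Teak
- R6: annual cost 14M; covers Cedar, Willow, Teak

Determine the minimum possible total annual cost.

11

The greedy cost-per-new-station heuristic would pick R2 and R5 for 14, but a cheaper cover exists.
R5 alone covers Cedar, Willow, Teak — every station.
Total annual cost: 11.
No cover costs less than 11.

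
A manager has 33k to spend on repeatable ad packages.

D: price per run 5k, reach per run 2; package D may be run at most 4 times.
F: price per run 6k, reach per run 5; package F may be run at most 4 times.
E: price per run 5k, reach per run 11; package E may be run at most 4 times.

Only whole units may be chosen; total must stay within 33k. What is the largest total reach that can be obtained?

54

1×D, 1×F, and 4×E: price 31 ≤ 33, reach 1·2 + 1·5 + 4·11 = 51.
2×F and 4×E: price 32 ≤ 33, reach 2·5 + 4·11 = 54.
Best is 54.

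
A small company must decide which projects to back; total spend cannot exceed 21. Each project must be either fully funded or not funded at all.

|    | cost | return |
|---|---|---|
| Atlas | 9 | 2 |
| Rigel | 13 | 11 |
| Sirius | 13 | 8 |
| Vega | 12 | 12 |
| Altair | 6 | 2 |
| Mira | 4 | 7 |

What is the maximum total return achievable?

19

Take Vega and Mira: cost 12 + 4 = 16 ≤ 21, return 12 + 7 = 19.
No other feasible combination does better.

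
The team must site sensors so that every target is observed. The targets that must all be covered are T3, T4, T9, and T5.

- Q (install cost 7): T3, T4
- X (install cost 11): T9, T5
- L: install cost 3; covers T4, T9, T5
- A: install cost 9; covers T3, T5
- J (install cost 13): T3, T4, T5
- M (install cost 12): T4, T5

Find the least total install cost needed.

Choose Q and L: together they cover T3, T4, T9, T5 — every target.
Total install cost: 7 + 3 = 10.

10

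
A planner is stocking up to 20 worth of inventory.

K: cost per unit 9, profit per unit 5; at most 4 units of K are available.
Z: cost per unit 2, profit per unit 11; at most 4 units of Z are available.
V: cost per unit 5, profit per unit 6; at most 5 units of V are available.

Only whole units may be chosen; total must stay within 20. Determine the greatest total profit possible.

56

4×Z and 2×V: cost 18 ≤ 20, profit 4·11 + 2·6 = 56.
4×Z and 1×V: cost 13 ≤ 20, profit 4·11 + 1·6 = 50.
Best is 56.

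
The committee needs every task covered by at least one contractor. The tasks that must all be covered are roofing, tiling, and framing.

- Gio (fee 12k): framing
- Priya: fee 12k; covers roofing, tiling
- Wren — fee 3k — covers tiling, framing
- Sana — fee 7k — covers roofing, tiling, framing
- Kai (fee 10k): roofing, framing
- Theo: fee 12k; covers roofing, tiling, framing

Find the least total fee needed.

7

The greedy cost-per-new-task heuristic would pick Wren and Sana for 10, but a cheaper cover exists.
Sana alone covers roofing, tiling, framing — every task.
Total fee: 7.
No cover costs less than 7.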